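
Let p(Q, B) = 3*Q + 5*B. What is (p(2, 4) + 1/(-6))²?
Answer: 24025/36 ≈ 667.36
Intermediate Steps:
(p(2, 4) + 1/(-6))² = ((3*2 + 5*4) + 1/(-6))² = ((6 + 20) + 1*(-⅙))² = (26 - ⅙)² = (155/6)² = 24025/36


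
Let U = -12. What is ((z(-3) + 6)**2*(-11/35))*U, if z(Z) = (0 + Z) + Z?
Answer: 0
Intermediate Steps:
z(Z) = 2*Z (z(Z) = Z + Z = 2*Z)
((z(-3) + 6)**2*(-11/35))*U = ((2*(-3) + 6)**2*(-11/35))*(-12) = ((-6 + 6)**2*(-11*1/35))*(-12) = (0**2*(-11/35))*(-12) = (0*(-11/35))*(-12) = 0*(-12) = 0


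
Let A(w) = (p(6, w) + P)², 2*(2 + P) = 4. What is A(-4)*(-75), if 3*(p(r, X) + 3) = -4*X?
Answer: -1225/3 ≈ -408.33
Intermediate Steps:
P = 0 (P = -2 + (½)*4 = -2 + 2 = 0)
p(r, X) = -3 - 4*X/3 (p(r, X) = -3 + (-4*X)/3 = -3 - 4*X/3)
A(w) = (-3 - 4*w/3)² (A(w) = ((-3 - 4*w/3) + 0)² = (-3 - 4*w/3)²)
A(-4)*(-75) = ((9 + 4*(-4))²/9)*(-75) = ((9 - 16)²/9)*(-75) = ((⅑)*(-7)²)*(-75) = ((⅑)*49)*(-75) = (49/9)*(-75) = -1225/3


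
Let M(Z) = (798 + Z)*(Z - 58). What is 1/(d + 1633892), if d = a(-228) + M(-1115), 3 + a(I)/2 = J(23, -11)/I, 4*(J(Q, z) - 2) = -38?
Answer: 76/152435257 ≈ 4.9857e-7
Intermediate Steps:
J(Q, z) = -15/2 (J(Q, z) = 2 + (¼)*(-38) = 2 - 19/2 = -15/2)
M(Z) = (-58 + Z)*(798 + Z) (M(Z) = (798 + Z)*(-58 + Z) = (-58 + Z)*(798 + Z))
a(I) = -6 - 15/I (a(I) = -6 + 2*(-15/(2*I)) = -6 - 15/I)
d = 28259465/76 (d = (-6 - 15/(-228)) + (-46284 + (-1115)² + 740*(-1115)) = (-6 - 15*(-1/228)) + (-46284 + 1243225 - 825100) = (-6 + 5/76) + 371841 = -451/76 + 371841 = 28259465/76 ≈ 3.7184e+5)
1/(d + 1633892) = 1/(28259465/76 + 1633892) = 1/(152435257/76) = 76/152435257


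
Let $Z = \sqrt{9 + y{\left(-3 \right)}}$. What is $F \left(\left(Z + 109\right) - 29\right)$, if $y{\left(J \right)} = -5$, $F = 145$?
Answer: $11890$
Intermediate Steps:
$Z = 2$ ($Z = \sqrt{9 - 5} = \sqrt{4} = 2$)
$F \left(\left(Z + 109\right) - 29\right) = 145 \left(\left(2 + 109\right) - 29\right) = 145 \left(111 - 29\right) = 145 \cdot 82 = 11890$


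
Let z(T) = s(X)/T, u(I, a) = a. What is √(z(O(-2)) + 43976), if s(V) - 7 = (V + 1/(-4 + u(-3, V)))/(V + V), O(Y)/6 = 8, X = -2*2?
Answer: √405284259/96 ≈ 209.70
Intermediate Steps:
X = -4
O(Y) = 48 (O(Y) = 6*8 = 48)
s(V) = 7 + (V + 1/(-4 + V))/(2*V) (s(V) = 7 + (V + 1/(-4 + V))/(V + V) = 7 + (V + 1/(-4 + V))/((2*V)) = 7 + (V + 1/(-4 + V))*(1/(2*V)) = 7 + (V + 1/(-4 + V))/(2*V))
z(T) = 481/(64*T) (z(T) = ((½)*(1 - 60*(-4) + 15*(-4)²)/(-4*(-4 - 4)))/T = ((½)*(-¼)*(1 + 240 + 15*16)/(-8))/T = ((½)*(-¼)*(-⅛)*(1 + 240 + 240))/T = ((½)*(-¼)*(-⅛)*481)/T = 481/(64*T))
√(z(O(-2)) + 43976) = √((481/64)/48 + 43976) = √((481/64)*(1/48) + 43976) = √(481/3072 + 43976) = √(135094753/3072) = √405284259/96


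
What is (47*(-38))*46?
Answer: -82156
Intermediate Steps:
(47*(-38))*46 = -1786*46 = -82156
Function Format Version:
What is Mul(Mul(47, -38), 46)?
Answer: -82156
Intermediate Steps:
Mul(Mul(47, -38), 46) = Mul(-1786, 46) = -82156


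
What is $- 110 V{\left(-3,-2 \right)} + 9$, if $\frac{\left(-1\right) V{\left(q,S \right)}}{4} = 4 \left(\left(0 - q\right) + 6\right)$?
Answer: $15849$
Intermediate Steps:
$V{\left(q,S \right)} = -96 + 16 q$ ($V{\left(q,S \right)} = - 4 \cdot 4 \left(\left(0 - q\right) + 6\right) = - 4 \cdot 4 \left(- q + 6\right) = - 4 \cdot 4 \left(6 - q\right) = - 4 \left(24 - 4 q\right) = -96 + 16 q$)
$- 110 V{\left(-3,-2 \right)} + 9 = - 110 \left(-96 + 16 \left(-3\right)\right) + 9 = - 110 \left(-96 - 48\right) + 9 = \left(-110\right) \left(-144\right) + 9 = 15840 + 9 = 15849$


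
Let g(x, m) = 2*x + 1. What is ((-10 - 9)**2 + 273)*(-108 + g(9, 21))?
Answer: -56426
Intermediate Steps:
g(x, m) = 1 + 2*x
((-10 - 9)**2 + 273)*(-108 + g(9, 21)) = ((-10 - 9)**2 + 273)*(-108 + (1 + 2*9)) = ((-19)**2 + 273)*(-108 + (1 + 18)) = (361 + 273)*(-108 + 19) = 634*(-89) = -56426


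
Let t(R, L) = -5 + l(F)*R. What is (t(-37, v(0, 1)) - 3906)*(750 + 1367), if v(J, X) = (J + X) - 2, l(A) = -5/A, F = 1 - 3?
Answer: -16950819/2 ≈ -8.4754e+6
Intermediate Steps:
F = -2
v(J, X) = -2 + J + X
t(R, L) = -5 + 5*R/2 (t(R, L) = -5 + (-5/(-2))*R = -5 + (-5*(-½))*R = -5 + 5*R/2)
(t(-37, v(0, 1)) - 3906)*(750 + 1367) = ((-5 + (5/2)*(-37)) - 3906)*(750 + 1367) = ((-5 - 185/2) - 3906)*2117 = (-195/2 - 3906)*2117 = -8007/2*2117 = -16950819/2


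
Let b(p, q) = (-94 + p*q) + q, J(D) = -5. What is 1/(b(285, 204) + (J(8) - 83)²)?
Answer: 1/65994 ≈ 1.5153e-5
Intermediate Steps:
b(p, q) = -94 + q + p*q
1/(b(285, 204) + (J(8) - 83)²) = 1/((-94 + 204 + 285*204) + (-5 - 83)²) = 1/((-94 + 204 + 58140) + (-88)²) = 1/(58250 + 7744) = 1/65994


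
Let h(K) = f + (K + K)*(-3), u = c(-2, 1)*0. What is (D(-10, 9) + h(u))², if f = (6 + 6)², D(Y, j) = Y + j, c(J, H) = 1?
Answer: 20449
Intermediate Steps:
f = 144 (f = 12² = 144)
u = 0 (u = 1*0 = 0)
h(K) = 144 - 6*K (h(K) = 144 + (K + K)*(-3) = 144 + (2*K)*(-3) = 144 - 6*K)
(D(-10, 9) + h(u))² = ((-10 + 9) + (144 - 6*0))² = (-1 + (144 + 0))² = (-1 + 144)² = 143² = 20449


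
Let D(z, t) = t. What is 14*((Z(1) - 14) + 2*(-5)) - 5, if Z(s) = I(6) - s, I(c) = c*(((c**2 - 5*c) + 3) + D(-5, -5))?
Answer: -19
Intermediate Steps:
I(c) = c*(-2 + c**2 - 5*c) (I(c) = c*(((c**2 - 5*c) + 3) - 5) = c*((3 + c**2 - 5*c) - 5) = c*(-2 + c**2 - 5*c))
Z(s) = 24 - s (Z(s) = 6*(-2 + 6**2 - 5*6) - s = 6*(-2 + 36 - 30) - s = 6*4 - s = 24 - s)
14*((Z(1) - 14) + 2*(-5)) - 5 = 14*(((24 - 1*1) - 14) + 2*(-5)) - 5 = 14*(((24 - 1) - 14) - 10) - 5 = 14*((23 - 14) - 10) - 5 = 14*(9 - 10) - 5 = 14*(-1) - 5 = -14 - 5 = -19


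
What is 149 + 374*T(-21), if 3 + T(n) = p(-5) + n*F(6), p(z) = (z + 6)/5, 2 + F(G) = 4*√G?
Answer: 74049/5 - 31416*√6 ≈ -62143.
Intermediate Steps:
F(G) = -2 + 4*√G
p(z) = 6/5 + z/5 (p(z) = (6 + z)/5 = 6/5 + z/5)
T(n) = -14/5 + n*(-2 + 4*√6) (T(n) = -3 + ((6/5 + (⅕)*(-5)) + n*(-2 + 4*√6)) = -3 + ((6/5 - 1) + n*(-2 + 4*√6)) = -3 + (⅕ + n*(-2 + 4*√6)) = -14/5 + n*(-2 + 4*√6))
149 + 374*T(-21) = 149 + 374*(-14/5 - 2*(-21) + 4*(-21)*√6) = 149 + 374*(-14/5 + 42 - 84*√6) = 149 + 374*(196/5 - 84*√6) = 149 + (73304/5 - 31416*√6) = 74049/5 - 31416*√6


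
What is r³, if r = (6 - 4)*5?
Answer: 1000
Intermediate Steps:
r = 10 (r = 2*5 = 10)
r³ = 10³ = 1000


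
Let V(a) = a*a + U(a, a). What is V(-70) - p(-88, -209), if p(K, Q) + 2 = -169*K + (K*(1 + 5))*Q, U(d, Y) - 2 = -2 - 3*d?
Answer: -120112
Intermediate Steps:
U(d, Y) = -3*d (U(d, Y) = 2 + (-2 - 3*d) = -3*d)
V(a) = a² - 3*a (V(a) = a*a - 3*a = a² - 3*a)
p(K, Q) = -2 - 169*K + 6*K*Q (p(K, Q) = -2 + (-169*K + (K*(1 + 5))*Q) = -2 + (-169*K + (K*6)*Q) = -2 + (-169*K + (6*K)*Q) = -2 + (-169*K + 6*K*Q) = -2 - 169*K + 6*K*Q)
V(-70) - p(-88, -209) = -70*(-3 - 70) - (-2 - 169*(-88) + 6*(-88)*(-209)) = -70*(-73) - (-2 + 14872 + 110352) = 5110 - 1*125222 = 5110 - 125222 = -120112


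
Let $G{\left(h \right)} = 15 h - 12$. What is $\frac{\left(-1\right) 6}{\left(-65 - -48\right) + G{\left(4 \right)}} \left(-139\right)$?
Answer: $\frac{834}{31} \approx 26.903$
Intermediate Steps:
$G{\left(h \right)} = -12 + 15 h$
$\frac{\left(-1\right) 6}{\left(-65 - -48\right) + G{\left(4 \right)}} \left(-139\right) = \frac{\left(-1\right) 6}{\left(-65 - -48\right) + \left(-12 + 15 \cdot 4\right)} \left(-139\right) = - \frac{6}{\left(-65 + 48\right) + \left(-12 + 60\right)} \left(-139\right) = - \frac{6}{-17 + 48} \left(-139\right) = - \frac{6}{31} \left(-139\right) = \left(-6\right) \frac{1}{31} \left(-139\right) = \left(- \frac{6}{31}\right) \left(-139\right) = \frac{834}{31}$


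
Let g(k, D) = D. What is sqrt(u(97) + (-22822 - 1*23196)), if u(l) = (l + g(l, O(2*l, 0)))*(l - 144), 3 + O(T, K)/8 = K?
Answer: I*sqrt(49449) ≈ 222.37*I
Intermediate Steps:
O(T, K) = -24 + 8*K
u(l) = (-144 + l)*(-24 + l) (u(l) = (l + (-24 + 8*0))*(l - 144) = (l + (-24 + 0))*(-144 + l) = (l - 24)*(-144 + l) = (-24 + l)*(-144 + l) = (-144 + l)*(-24 + l))
sqrt(u(97) + (-22822 - 1*23196)) = sqrt((3456 + 97**2 - 168*97) + (-22822 - 1*23196)) = sqrt((3456 + 9409 - 16296) + (-22822 - 23196)) = sqrt(-3431 - 46018) = sqrt(-49449) = I*sqrt(49449)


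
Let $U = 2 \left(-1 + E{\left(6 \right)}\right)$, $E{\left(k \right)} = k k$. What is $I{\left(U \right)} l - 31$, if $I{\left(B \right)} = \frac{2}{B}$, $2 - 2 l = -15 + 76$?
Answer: $- \frac{2229}{70} \approx -31.843$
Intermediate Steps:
$l = - \frac{59}{2}$ ($l = 1 - \frac{-15 + 76}{2} = 1 - \frac{61}{2} = - \frac{59}{2} \approx -29.5$)
$E{\left(k \right)} = k^{2}$
$U = 70$ ($U = 2 \left(-1 + 6^{2}\right) = 2 \left(-1 + 36\right) = 2 \cdot 35 = 70$)
$I{\left(U \right)} l - 31 = \frac{2}{70} \left(- \frac{59}{2}\right) - 31 = 2 \cdot \frac{1}{70} \left(- \frac{59}{2}\right) - 31 = \frac{1}{35} \left(- \frac{59}{2}\right) - 31 = - \frac{59}{70} - 31 = - \frac{2229}{70}$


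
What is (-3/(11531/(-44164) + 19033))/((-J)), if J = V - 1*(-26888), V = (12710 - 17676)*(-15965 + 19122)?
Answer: -66246/6577722016272947 ≈ -1.0071e-11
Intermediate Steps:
V = -15677662 (V = -4966*3157 = -15677662)
J = -15650774 (J = -15677662 - 1*(-26888) = -15677662 + 26888 = -15650774)
(-3/(11531/(-44164) + 19033))/((-J)) = (-3/(11531/(-44164) + 19033))/((-1*(-15650774))) = (-3/(11531*(-1/44164) + 19033))/15650774 = (-3/(-11531/44164 + 19033))*(1/15650774) = (-3/(840561881/44164))*(1/15650774) = ((44164/840561881)*(-3))*(1/15650774) = -132492/840561881*1/15650774 = -66246/6577722016272947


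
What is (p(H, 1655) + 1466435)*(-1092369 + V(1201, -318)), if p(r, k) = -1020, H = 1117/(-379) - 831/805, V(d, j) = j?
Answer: -1601239920105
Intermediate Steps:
H = -1214134/305095 (H = 1117*(-1/379) - 831*1/805 = -1117/379 - 831/805 = -1214134/305095 ≈ -3.9795)
(p(H, 1655) + 1466435)*(-1092369 + V(1201, -318)) = (-1020 + 1466435)*(-1092369 - 318) = 1465415*(-1092687) = -1601239920105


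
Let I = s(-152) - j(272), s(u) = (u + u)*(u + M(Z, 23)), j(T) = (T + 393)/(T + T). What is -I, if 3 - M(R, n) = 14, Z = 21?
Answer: -26955623/544 ≈ -49551.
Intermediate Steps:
j(T) = (393 + T)/(2*T) (j(T) = (393 + T)/((2*T)) = (393 + T)*(1/(2*T)) = (393 + T)/(2*T))
M(R, n) = -11 (M(R, n) = 3 - 1*14 = 3 - 14 = -11)
s(u) = 2*u*(-11 + u) (s(u) = (u + u)*(u - 11) = (2*u)*(-11 + u) = 2*u*(-11 + u))
I = 26955623/544 (I = 2*(-152)*(-11 - 152) - (393 + 272)/(2*272) = 2*(-152)*(-163) - 665/(2*272) = 49552 - 1*665/544 = 49552 - 665/544 = 26955623/544 ≈ 49551.)
-I = -1*26955623/544 = -26955623/544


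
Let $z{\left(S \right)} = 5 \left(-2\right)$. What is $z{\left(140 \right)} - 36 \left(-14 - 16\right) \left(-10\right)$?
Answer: $-10810$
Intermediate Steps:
$z{\left(S \right)} = -10$
$z{\left(140 \right)} - 36 \left(-14 - 16\right) \left(-10\right) = -10 - 36 \left(-14 - 16\right) \left(-10\right) = -10 - 36 \left(-30\right) \left(-10\right) = -10 - \left(-1080\right) \left(-10\right) = -10 - 10800 = -10810$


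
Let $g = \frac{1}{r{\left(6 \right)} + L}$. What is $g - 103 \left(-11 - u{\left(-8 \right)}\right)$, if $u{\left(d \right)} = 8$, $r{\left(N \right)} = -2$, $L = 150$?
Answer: $\frac{289637}{148} \approx 1957.0$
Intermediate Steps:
$g = \frac{1}{148}$ ($g = \frac{1}{-2 + 150} = \frac{1}{148} \approx 0.0067568$)
$g - 103 \left(-11 - u{\left(-8 \right)}\right) = \frac{1}{148} - 103 \left(-11 - 8\right) = \frac{1}{148} - -1957 = \frac{1}{148} + 1957 = \frac{289637}{148}$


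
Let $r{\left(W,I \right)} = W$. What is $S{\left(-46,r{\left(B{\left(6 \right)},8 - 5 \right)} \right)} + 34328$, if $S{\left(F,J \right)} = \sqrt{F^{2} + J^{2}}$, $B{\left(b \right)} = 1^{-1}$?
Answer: $34328 + \sqrt{2117} \approx 34374.0$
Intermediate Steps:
$B{\left(b \right)} = 1$
$S{\left(-46,r{\left(B{\left(6 \right)},8 - 5 \right)} \right)} + 34328 = \sqrt{\left(-46\right)^{2} + 1^{2}} + 34328 = \sqrt{2116 + 1} + 34328 = \sqrt{2117} + 34328 = 34328 + \sqrt{2117}$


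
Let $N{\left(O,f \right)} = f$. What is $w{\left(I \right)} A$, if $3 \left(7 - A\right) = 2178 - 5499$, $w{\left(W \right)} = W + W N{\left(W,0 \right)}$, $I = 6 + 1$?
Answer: $7798$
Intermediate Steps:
$I = 7$
$w{\left(W \right)} = W$ ($w{\left(W \right)} = W + W 0 = W + 0 = W$)
$A = 1114$ ($A = 7 - \frac{2178 - 5499}{3} = 7 - -1107 = 7 + 1107 = 1114$)
$w{\left(I \right)} A = 7 \cdot 1114 = 7798$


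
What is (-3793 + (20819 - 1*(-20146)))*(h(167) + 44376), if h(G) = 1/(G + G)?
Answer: 275473978810/167 ≈ 1.6495e+9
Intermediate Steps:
h(G) = 1/(2*G)
(-3793 + (20819 - 1*(-20146)))*(h(167) + 44376) = (-3793 + (20819 - 1*(-20146)))*((½)/167 + 44376) = (-3793 + (20819 + 20146))*((½)*(1/167) + 44376) = (-3793 + 40965)*(1/334 + 44376) = 37172*(14821585/334) = 275473978810/167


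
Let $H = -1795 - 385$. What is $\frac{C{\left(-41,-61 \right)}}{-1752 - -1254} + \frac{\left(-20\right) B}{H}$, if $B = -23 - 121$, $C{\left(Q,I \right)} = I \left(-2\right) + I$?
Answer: $- \frac{78361}{54282} \approx -1.4436$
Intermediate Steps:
$C{\left(Q,I \right)} = - I$ ($C{\left(Q,I \right)} = - 2 I + I = - I$)
$B = -144$
$H = -2180$
$\frac{C{\left(-41,-61 \right)}}{-1752 - -1254} + \frac{\left(-20\right) B}{H} = \frac{\left(-1\right) \left(-61\right)}{-1752 - -1254} + \frac{\left(-20\right) \left(-144\right)}{-2180} = \frac{61}{-1752 + 1254} + 2880 \left(- \frac{1}{2180}\right) = \frac{61}{-498} - \frac{144}{109} = 61 \left(- \frac{1}{498}\right) - \frac{144}{109} = - \frac{61}{498} - \frac{144}{109} = - \frac{78361}{54282}$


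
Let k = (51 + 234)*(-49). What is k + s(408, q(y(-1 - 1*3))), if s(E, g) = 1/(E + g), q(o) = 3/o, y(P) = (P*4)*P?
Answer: -364695911/26115 ≈ -13965.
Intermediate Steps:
y(P) = 4*P**2 (y(P) = (4*P)*P = 4*P**2)
k = -13965 (k = 285*(-49) = -13965)
k + s(408, q(y(-1 - 1*3))) = -13965 + 1/(408 + 3/((4*(-1 - 1*3)**2))) = -13965 + 1/(408 + 3/((4*(-1 - 3)**2))) = -13965 + 1/(408 + 3/((4*(-4)**2))) = -13965 + 1/(408 + 3/((4*16))) = -13965 + 1/(408 + 3/64) = -13965 + 1/(26115/64) = -13965 + 64/26115 = -364695911/26115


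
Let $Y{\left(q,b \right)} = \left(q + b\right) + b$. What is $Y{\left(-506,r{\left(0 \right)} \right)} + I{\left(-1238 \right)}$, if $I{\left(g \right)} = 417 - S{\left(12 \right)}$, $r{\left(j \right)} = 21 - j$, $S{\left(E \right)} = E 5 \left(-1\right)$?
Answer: $13$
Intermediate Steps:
$S{\left(E \right)} = - 5 E$ ($S{\left(E \right)} = 5 E \left(-1\right) = - 5 E$)
$I{\left(g \right)} = 477$ ($I{\left(g \right)} = 417 - \left(-5\right) 12 = 417 - -60 = 417 + 60 = 477$)
$Y{\left(q,b \right)} = q + 2 b$ ($Y{\left(q,b \right)} = \left(b + q\right) + b = q + 2 b$)
$Y{\left(-506,r{\left(0 \right)} \right)} + I{\left(-1238 \right)} = \left(-506 + 2 \left(21 - 0\right)\right) + 477 = \left(-506 + 2 \left(21 + 0\right)\right) + 477 = \left(-506 + 2 \cdot 21\right) + 477 = \left(-506 + 42\right) + 477 = -464 + 477 = 13$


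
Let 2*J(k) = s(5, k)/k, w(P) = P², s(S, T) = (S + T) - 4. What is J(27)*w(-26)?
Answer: 9464/27 ≈ 350.52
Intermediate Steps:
s(S, T) = -4 + S + T
J(k) = (1 + k)/(2*k) (J(k) = ((-4 + 5 + k)/k)/2 = ((1 + k)/k)/2 = (1 + k)/(2*k))
J(27)*w(-26) = ((½)*(1 + 27)/27)*(-26)² = ((½)*(1/27)*28)*676 = (14/27)*676 = 9464/27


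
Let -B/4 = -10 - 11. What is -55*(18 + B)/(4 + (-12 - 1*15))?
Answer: 5610/23 ≈ 243.91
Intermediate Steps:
B = 84 (B = -4*(-10 - 11) = -4*(-21) = 84)
-55*(18 + B)/(4 + (-12 - 1*15)) = -55*(18 + 84)/(4 + (-12 - 1*15)) = -5610/(4 + (-12 - 15)) = -5610/(4 - 27) = -5610/(-23) = -5610*(-1)/23 = -55*(-102/23) = 5610/23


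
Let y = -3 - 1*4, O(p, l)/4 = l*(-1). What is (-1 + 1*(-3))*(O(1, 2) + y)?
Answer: 60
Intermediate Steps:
O(p, l) = -4*l (O(p, l) = 4*(l*(-1)) = 4*(-l) = -4*l)
y = -7 (y = -3 - 4 = -7)
(-1 + 1*(-3))*(O(1, 2) + y) = (-1 + 1*(-3))*(-4*2 - 7) = (-1 - 3)*(-8 - 7) = -4*(-15) = 60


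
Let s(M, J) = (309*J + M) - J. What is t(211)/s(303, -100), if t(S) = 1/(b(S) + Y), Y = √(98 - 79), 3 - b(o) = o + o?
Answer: 419/5353504374 + √19/5353504374 ≈ 7.9081e-8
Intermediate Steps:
b(o) = 3 - 2*o (b(o) = 3 - (o + o) = 3 - 2*o)
Y = √19 ≈ 4.3589
t(S) = 1/(3 + √19 - 2*S) (t(S) = 1/((3 - 2*S) + √19) = 1/(3 + √19 - 2*S))
s(M, J) = M + 308*J (s(M, J) = (M + 309*J) - J = M + 308*J)
t(211)/s(303, -100) = 1/((3 + √19 - 2*211)*(303 + 308*(-100))) = 1/((3 + √19 - 422)*(303 - 30800)) = 1/(-419 + √19*(-30497)) = -1/30497/(-419 + √19) = -1/(30497*(-419 + √19))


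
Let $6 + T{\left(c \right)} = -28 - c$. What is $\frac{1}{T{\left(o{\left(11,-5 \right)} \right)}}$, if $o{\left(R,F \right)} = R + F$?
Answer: $- \frac{1}{40} \approx -0.025$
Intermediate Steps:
$o{\left(R,F \right)} = F + R$
$T{\left(c \right)} = -34 - c$ ($T{\left(c \right)} = -6 - \left(28 + c\right) = -34 - c$)
$\frac{1}{T{\left(o{\left(11,-5 \right)} \right)}} = \frac{1}{-34 - \left(-5 + 11\right)} = \frac{1}{-34 - 6} = \frac{1}{-40} = - \frac{1}{40}$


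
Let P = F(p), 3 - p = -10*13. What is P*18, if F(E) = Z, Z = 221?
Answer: 3978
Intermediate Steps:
p = 133 (p = 3 - (-10)*13 = 3 - 1*(-130) = 3 + 130 = 133)
F(E) = 221
P = 221
P*18 = 221*18 = 3978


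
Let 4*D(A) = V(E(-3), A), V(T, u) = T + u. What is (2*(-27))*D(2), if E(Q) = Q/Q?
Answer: -81/2 ≈ -40.500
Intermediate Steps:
E(Q) = 1
D(A) = 1/4 + A/4 (D(A) = (1 + A)/4 = 1/4 + A/4)
(2*(-27))*D(2) = (2*(-27))*(1/4 + (1/4)*2) = -54*(1/4 + 1/2) = -54*3/4 = -81/2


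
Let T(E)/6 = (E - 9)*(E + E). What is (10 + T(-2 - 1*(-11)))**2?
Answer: 100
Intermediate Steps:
T(E) = 12*E*(-9 + E) (T(E) = 6*((E - 9)*(E + E)) = 6*((-9 + E)*(2*E)) = 6*(2*E*(-9 + E)) = 12*E*(-9 + E))
(10 + T(-2 - 1*(-11)))**2 = (10 + 12*(-2 - 1*(-11))*(-9 + (-2 - 1*(-11))))**2 = (10 + 12*(-2 + 11)*(-9 + (-2 + 11)))**2 = (10 + 12*9*(-9 + 9))**2 = (10 + 12*9*0)**2 = (10 + 0)**2 = 10**2 = 100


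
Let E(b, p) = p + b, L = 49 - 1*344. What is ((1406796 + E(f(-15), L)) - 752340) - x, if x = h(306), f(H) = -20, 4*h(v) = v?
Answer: 1308129/2 ≈ 6.5406e+5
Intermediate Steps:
h(v) = v/4
L = -295 (L = 49 - 344 = -295)
E(b, p) = b + p
x = 153/2 (x = (¼)*306 = 153/2 ≈ 76.500)
((1406796 + E(f(-15), L)) - 752340) - x = ((1406796 + (-20 - 295)) - 752340) - 1*153/2 = ((1406796 - 315) - 752340) - 153/2 = (1406481 - 752340) - 153/2 = 654141 - 153/2 = 1308129/2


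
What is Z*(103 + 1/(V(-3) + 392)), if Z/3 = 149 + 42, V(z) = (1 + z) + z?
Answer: 7613642/129 ≈ 59021.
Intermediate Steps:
V(z) = 1 + 2*z
Z = 573 (Z = 3*(149 + 42) = 3*191 = 573)
Z*(103 + 1/(V(-3) + 392)) = 573*(103 + 1/((1 + 2*(-3)) + 392)) = 573*(103 + 1/((1 - 6) + 392)) = 573*(103 + 1/(-5 + 392)) = 573*(103 + 1/387) = 573*(39862/387) = 7613642/129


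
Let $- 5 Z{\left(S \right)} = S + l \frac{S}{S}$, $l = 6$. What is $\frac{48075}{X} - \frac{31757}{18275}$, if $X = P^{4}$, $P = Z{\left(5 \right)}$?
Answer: $\frac{548641686388}{267564275} \approx 2050.5$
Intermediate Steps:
$Z{\left(S \right)} = - \frac{6}{5} - \frac{S}{5}$ ($Z{\left(S \right)} = - \frac{S + 6 \frac{S}{S}}{5} = - \frac{S + 6 \cdot 1}{5} = - \frac{S + 6}{5} = - \frac{6 + S}{5} = - \frac{6}{5} - \frac{S}{5}$)
$P = - \frac{11}{5}$ ($P = - \frac{6}{5} - 1 = - \frac{11}{5} \approx -2.2$)
$X = \frac{14641}{625}$ ($X = \left(- \frac{11}{5}\right)^{4} = \frac{14641}{625} \approx 23.426$)
$\frac{48075}{X} - \frac{31757}{18275} = \frac{48075}{\frac{14641}{625}} - \frac{31757}{18275} = 48075 \cdot \frac{625}{14641} - \frac{31757}{18275} = \frac{30046875}{14641} - \frac{31757}{18275} = \frac{548641686388}{267564275}$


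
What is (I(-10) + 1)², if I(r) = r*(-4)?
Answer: 1681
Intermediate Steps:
I(r) = -4*r
(I(-10) + 1)² = (-4*(-10) + 1)² = (40 + 1)² = 41² = 1681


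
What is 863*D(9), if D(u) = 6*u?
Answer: 46602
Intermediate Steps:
863*D(9) = 863*(6*9) = 863*54 = 46602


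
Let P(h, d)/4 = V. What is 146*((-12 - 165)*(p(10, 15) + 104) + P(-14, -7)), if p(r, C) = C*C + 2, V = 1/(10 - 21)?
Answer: -94091306/11 ≈ -8.5538e+6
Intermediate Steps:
V = -1/11 (V = 1/(-11) = -1/11 ≈ -0.090909)
p(r, C) = 2 + C² (p(r, C) = C² + 2 = 2 + C²)
P(h, d) = -4/11 (P(h, d) = 4*(-1/11) = -4/11)
146*((-12 - 165)*(p(10, 15) + 104) + P(-14, -7)) = 146*((-12 - 165)*((2 + 15²) + 104) - 4/11) = 146*(-177*((2 + 225) + 104) - 4/11) = 146*(-177*(227 + 104) - 4/11) = 146*(-177*331 - 4/11) = 146*(-58587 - 4/11) = 146*(-644461/11) = -94091306/11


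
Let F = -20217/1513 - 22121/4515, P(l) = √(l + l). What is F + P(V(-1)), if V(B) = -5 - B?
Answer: -124748828/6831195 + 2*I*√2 ≈ -18.262 + 2.8284*I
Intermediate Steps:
P(l) = √2*√l (P(l) = √(2*l) = √2*√l)
F = -124748828/6831195 (F = -20217*1/1513 - 22121*1/4515 = -20217/1513 - 22121/4515 = -124748828/6831195 ≈ -18.262)
F + P(V(-1)) = -124748828/6831195 + √2*√(-5 - 1*(-1)) = -124748828/6831195 + √2*√(-5 + 1) = -124748828/6831195 + √2*√(-4) = -124748828/6831195 + √2*(2*I) = -124748828/6831195 + 2*I*√2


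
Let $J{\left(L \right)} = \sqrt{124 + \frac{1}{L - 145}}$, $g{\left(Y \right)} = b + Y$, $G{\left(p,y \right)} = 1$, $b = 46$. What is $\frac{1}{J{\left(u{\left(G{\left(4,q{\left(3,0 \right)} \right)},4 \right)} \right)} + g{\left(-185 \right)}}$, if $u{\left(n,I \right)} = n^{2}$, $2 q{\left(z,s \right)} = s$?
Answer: $- \frac{20016}{2764369} - \frac{12 \sqrt{17855}}{2764369} \approx -0.0078208$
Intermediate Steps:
$q{\left(z,s \right)} = \frac{s}{2}$
$g{\left(Y \right)} = 46 + Y$
$J{\left(L \right)} = \sqrt{124 + \frac{1}{-145 + L}}$
$\frac{1}{J{\left(u{\left(G{\left(4,q{\left(3,0 \right)} \right)},4 \right)} \right)} + g{\left(-185 \right)}} = \frac{1}{\sqrt{\frac{-17979 + 124 \cdot 1^{2}}{-145 + 1^{2}}} + \left(46 - 185\right)} = \frac{1}{\sqrt{\frac{-17979 + 124 \cdot 1}{-145 + 1}} - 139} = \frac{1}{\sqrt{\frac{-17979 + 124}{-144}} - 139} = \frac{1}{\sqrt{\left(- \frac{1}{144}\right) \left(-17855\right)} - 139} = \frac{1}{\sqrt{\frac{17855}{144}} - 139} = \frac{1}{\frac{\sqrt{17855}}{12} - 139} = \frac{1}{-139 + \frac{\sqrt{17855}}{12}}$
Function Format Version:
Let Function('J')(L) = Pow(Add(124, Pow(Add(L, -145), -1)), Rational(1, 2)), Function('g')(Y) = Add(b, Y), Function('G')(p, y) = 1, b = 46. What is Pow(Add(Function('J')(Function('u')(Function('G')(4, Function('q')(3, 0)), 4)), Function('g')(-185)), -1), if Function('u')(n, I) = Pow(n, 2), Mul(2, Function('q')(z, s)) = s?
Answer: Add(Rational(-20016, 2764369), Mul(Rational(-12, 2764369), Pow(17855, Rational(1, 2)))) ≈ -0.0078208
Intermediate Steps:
Function('q')(z, s) = Mul(Rational(1, 2), s)
Function('g')(Y) = Add(46, Y)
Function('J')(L) = Pow(Add(124, Pow(Add(-145, L), -1)), Rational(1, 2))
Pow(Add(Function('J')(Function('u')(Function('G')(4, Function('q')(3, 0)), 4)), Function('g')(-185)), -1) = Pow(Add(Pow(Mul(Pow(Add(-145, Pow(1, 2)), -1), Add(-17979, Mul(124, Pow(1, 2)))), Rational(1, 2)), Add(46, -185)), -1) = Pow(Add(Pow(Mul(Pow(Add(-145, 1), -1), Add(-17979, Mul(124, 1))), Rational(1, 2)), -139), -1) = Pow(Add(Pow(Mul(Pow(-144, -1), Add(-17979, 124)), Rational(1, 2)), -139), -1) = Pow(Add(Pow(Mul(Rational(-1, 144), -17855), Rational(1, 2)), -139), -1) = Pow(Add(Pow(Rational(17855, 144), Rational(1, 2)), -139), -1) = Pow(Add(Mul(Rational(1, 12), Pow(17855, Rational(1, 2))), -139), -1) = Pow(Add(-139, Mul(Rational(1, 12), Pow(17855, Rational(1, 2)))), -1)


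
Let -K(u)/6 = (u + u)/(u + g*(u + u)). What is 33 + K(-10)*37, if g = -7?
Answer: 873/13 ≈ 67.154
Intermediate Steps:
K(u) = 12/13 (K(u) = -6*(u + u)/(u - 7*(u + u)) = -6*2*u/(u - 14*u) = -6*2*u/((-13*u)) = -6*2*u*(-1/(13*u)) = -6*(-2/13) = 12/13)
33 + K(-10)*37 = 33 + (12/13)*37 = 33 + 444/13 = 873/13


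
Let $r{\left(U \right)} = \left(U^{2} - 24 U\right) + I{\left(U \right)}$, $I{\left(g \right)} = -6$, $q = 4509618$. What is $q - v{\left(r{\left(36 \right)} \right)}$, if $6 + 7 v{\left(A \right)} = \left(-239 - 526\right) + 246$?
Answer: $4509693$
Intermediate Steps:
$r{\left(U \right)} = -6 + U^{2} - 24 U$ ($r{\left(U \right)} = \left(U^{2} - 24 U\right) - 6 = -6 + U^{2} - 24 U$)
$v{\left(A \right)} = -75$ ($v{\left(A \right)} = - \frac{6}{7} + \frac{\left(-239 - 526\right) + 246}{7} = - \frac{6}{7} + \frac{-765 + 246}{7} = - \frac{6}{7} + \frac{1}{7} \left(-519\right) = - \frac{6}{7} - \frac{519}{7} = -75$)
$q - v{\left(r{\left(36 \right)} \right)} = 4509618 - -75 = 4509618 + 75 = 4509693$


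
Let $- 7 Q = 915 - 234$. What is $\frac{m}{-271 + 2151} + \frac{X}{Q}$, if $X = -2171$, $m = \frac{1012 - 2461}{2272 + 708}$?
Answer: $\frac{85138686031}{3815234400} \approx 22.315$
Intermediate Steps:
$m = - \frac{1449}{2980} \approx -0.48624$
$Q = - \frac{681}{7}$ ($Q = - \frac{915 - 234}{7} = \left(- \frac{1}{7}\right) 681 = - \frac{681}{7} \approx -97.286$)
$\frac{m}{-271 + 2151} + \frac{X}{Q} = - \frac{1449}{2980 \left(-271 + 2151\right)} - \frac{2171}{- \frac{681}{7}} = - \frac{1449}{2980 \cdot 1880} - - \frac{15197}{681} = \left(- \frac{1449}{2980}\right) \frac{1}{1880} + \frac{15197}{681} = - \frac{1449}{5602400} + \frac{15197}{681} = \frac{85138686031}{3815234400}$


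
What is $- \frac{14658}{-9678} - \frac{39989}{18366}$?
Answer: $- \frac{19634119}{29624358} \approx -0.66277$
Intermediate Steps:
$- \frac{14658}{-9678} - \frac{39989}{18366} = \left(-14658\right) \left(- \frac{1}{9678}\right) - \frac{39989}{18366} = \frac{2443}{1613} - \frac{39989}{18366} = - \frac{19634119}{29624358}$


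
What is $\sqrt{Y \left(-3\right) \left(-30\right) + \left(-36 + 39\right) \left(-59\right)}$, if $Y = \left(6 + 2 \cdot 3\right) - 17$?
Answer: $i \sqrt{627} \approx 25.04 i$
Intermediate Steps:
$Y = -5$ ($Y = \left(6 + 6\right) - 17 = 12 - 17 = -5$)
$\sqrt{Y \left(-3\right) \left(-30\right) + \left(-36 + 39\right) \left(-59\right)} = \sqrt{\left(-5\right) \left(-3\right) \left(-30\right) + \left(-36 + 39\right) \left(-59\right)} = \sqrt{15 \left(-30\right) + 3 \left(-59\right)} = \sqrt{-450 - 177} = \sqrt{-627} = i \sqrt{627}$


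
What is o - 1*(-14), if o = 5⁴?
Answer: 639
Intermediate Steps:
o = 625
o - 1*(-14) = 625 - 1*(-14) = 625 + 14 = 639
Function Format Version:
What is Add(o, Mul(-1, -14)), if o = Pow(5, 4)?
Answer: 639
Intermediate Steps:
o = 625
Add(o, Mul(-1, -14)) = Add(625, Mul(-1, -14)) = Add(625, 14) = 639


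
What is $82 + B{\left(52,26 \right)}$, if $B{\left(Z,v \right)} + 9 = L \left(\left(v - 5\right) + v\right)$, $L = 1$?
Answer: $120$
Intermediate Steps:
$B{\left(Z,v \right)} = -14 + 2 v$ ($B{\left(Z,v \right)} = -9 + 1 \left(\left(v - 5\right) + v\right) = -9 + 1 \left(\left(-5 + v\right) + v\right) = -9 + 1 \left(-5 + 2 v\right) = -9 + \left(-5 + 2 v\right) = -14 + 2 v$)
$82 + B{\left(52,26 \right)} = 82 + \left(-14 + 2 \cdot 26\right) = 82 + \left(-14 + 52\right) = 82 + 38 = 120$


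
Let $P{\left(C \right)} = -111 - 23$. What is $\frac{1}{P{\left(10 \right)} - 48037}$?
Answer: $- \frac{1}{48171} \approx -2.0759 \cdot 10^{-5}$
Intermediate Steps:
$P{\left(C \right)} = -134$ ($P{\left(C \right)} = -111 - 23 = -134$)
$\frac{1}{P{\left(10 \right)} - 48037} = \frac{1}{-134 - 48037} = \frac{1}{-48171} = - \frac{1}{48171}$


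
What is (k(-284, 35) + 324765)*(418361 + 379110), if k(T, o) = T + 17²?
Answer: 258994656670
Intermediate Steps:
k(T, o) = 289 + T (k(T, o) = T + 289 = 289 + T)
(k(-284, 35) + 324765)*(418361 + 379110) = ((289 - 284) + 324765)*(418361 + 379110) = (5 + 324765)*797471 = 324770*797471 = 258994656670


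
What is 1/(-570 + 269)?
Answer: -1/301 ≈ -0.0033223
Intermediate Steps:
1/(-570 + 269) = 1/(-301) = -1/301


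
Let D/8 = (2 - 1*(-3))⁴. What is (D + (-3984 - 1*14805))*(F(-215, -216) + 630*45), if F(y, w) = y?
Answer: -387953515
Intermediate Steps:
D = 5000 (D = 8*(2 - 1*(-3))⁴ = 8*(2 + 3)⁴ = 8*5⁴ = 8*625 = 5000)
(D + (-3984 - 1*14805))*(F(-215, -216) + 630*45) = (5000 + (-3984 - 1*14805))*(-215 + 630*45) = (5000 + (-3984 - 14805))*(-215 + 28350) = (5000 - 18789)*28135 = -13789*28135 = -387953515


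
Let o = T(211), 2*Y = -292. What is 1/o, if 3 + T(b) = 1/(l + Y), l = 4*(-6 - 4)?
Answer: -186/559 ≈ -0.33274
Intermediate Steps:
l = -40 (l = 4*(-10) = -40)
Y = -146 (Y = (½)*(-292) = -146)
T(b) = -559/186 (T(b) = -3 + 1/(-40 - 146) = -3 + 1/(-186) = -3 - 1/186 = -559/186)
o = -559/186 ≈ -3.0054
1/o = 1/(-559/186) = -186/559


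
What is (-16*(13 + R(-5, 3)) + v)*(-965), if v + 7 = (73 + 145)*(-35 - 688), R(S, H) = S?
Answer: 152227785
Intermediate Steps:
v = -157621 (v = -7 + (73 + 145)*(-35 - 688) = -7 + 218*(-723) = -7 - 157614 = -157621)
(-16*(13 + R(-5, 3)) + v)*(-965) = (-16*(13 - 5) - 157621)*(-965) = (-16*8 - 157621)*(-965) = (-128 - 157621)*(-965) = -157749*(-965) = 152227785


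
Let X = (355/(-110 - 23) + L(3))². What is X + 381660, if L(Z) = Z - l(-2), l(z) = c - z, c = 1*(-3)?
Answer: 6751215069/17689 ≈ 3.8166e+5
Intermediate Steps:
c = -3
l(z) = -3 - z
L(Z) = 1 + Z (L(Z) = Z - (-3 - 1*(-2)) = Z - (-3 + 2) = Z - 1*(-1) = Z + 1 = 1 + Z)
X = 31329/17689 (X = (355/(-110 - 23) + (1 + 3))² = (355/(-133) + 4)² = (355*(-1/133) + 4)² = (-355/133 + 4)² = (177/133)² = 31329/17689 ≈ 1.7711)
X + 381660 = 31329/17689 + 381660 = 6751215069/17689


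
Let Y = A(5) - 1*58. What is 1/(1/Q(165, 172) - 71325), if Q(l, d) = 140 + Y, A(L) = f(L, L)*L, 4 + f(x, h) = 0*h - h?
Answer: -37/2639024 ≈ -1.4020e-5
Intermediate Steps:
f(x, h) = -4 - h (f(x, h) = -4 + (0*h - h) = -4 + (0 - h) = -4 - h)
A(L) = L*(-4 - L) (A(L) = (-4 - L)*L = L*(-4 - L))
Y = -103 (Y = -1*5*(4 + 5) - 1*58 = -1*5*9 - 58 = -45 - 58 = -103)
Q(l, d) = 37 (Q(l, d) = 140 - 103 = 37)
1/(1/Q(165, 172) - 71325) = 1/(1/37 - 71325) = 1/(-2639024/37) = -37/2639024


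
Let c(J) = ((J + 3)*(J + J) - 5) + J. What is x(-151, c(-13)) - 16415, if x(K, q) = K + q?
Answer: -16324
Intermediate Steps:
c(J) = -5 + J + 2*J*(3 + J) (c(J) = ((3 + J)*(2*J) - 5) + J = (2*J*(3 + J) - 5) + J = (-5 + 2*J*(3 + J)) + J = -5 + J + 2*J*(3 + J))
x(-151, c(-13)) - 16415 = (-151 + (-5 + 2*(-13)² + 7*(-13))) - 16415 = (-151 + (-5 + 2*169 - 91)) - 16415 = (-151 + (-5 + 338 - 91)) - 16415 = (-151 + 242) - 16415 = 91 - 16415 = -16324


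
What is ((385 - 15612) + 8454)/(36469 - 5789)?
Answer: -521/2360 ≈ -0.22076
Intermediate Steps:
((385 - 15612) + 8454)/(36469 - 5789) = (-15227 + 8454)/30680 = -6773*1/30680 = -521/2360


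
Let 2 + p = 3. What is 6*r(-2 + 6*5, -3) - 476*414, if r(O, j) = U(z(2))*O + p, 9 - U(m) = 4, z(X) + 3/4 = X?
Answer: -196218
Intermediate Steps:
p = 1 (p = -2 + 3 = 1)
z(X) = -¾ + X
U(m) = 5 (U(m) = 9 - 1*4 = 9 - 4 = 5)
r(O, j) = 1 + 5*O (r(O, j) = 5*O + 1 = 1 + 5*O)
6*r(-2 + 6*5, -3) - 476*414 = 6*(1 + 5*(-2 + 6*5)) - 476*414 = 6*(1 + 5*(-2 + 30)) - 197064 = 6*(1 + 5*28) - 197064 = 6*(1 + 140) - 197064 = 6*141 - 197064 = 846 - 197064 = -196218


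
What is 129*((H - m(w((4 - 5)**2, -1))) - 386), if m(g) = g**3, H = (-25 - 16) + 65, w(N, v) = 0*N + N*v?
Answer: -46569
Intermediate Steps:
w(N, v) = N*v (w(N, v) = 0 + N*v = N*v)
H = 24 (H = -41 + 65 = 24)
129*((H - m(w((4 - 5)**2, -1))) - 386) = 129*((24 - ((4 - 5)**2*(-1))**3) - 386) = 129*((24 - ((-1)**2*(-1))**3) - 386) = 129*((24 - (1*(-1))**3) - 386) = 129*((24 - 1*(-1)**3) - 386) = 129*((24 - 1*(-1)) - 386) = 129*((24 + 1) - 386) = 129*(25 - 386) = 129*(-361) = -46569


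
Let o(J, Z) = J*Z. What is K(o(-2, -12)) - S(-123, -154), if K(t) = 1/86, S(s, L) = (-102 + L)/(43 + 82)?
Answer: 22141/10750 ≈ 2.0596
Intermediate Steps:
S(s, L) = -102/125 + L/125 (S(s, L) = (-102 + L)/125 = (-102 + L)*(1/125) = -102/125 + L/125)
K(t) = 1/86
K(o(-2, -12)) - S(-123, -154) = 1/86 - (-102/125 + (1/125)*(-154)) = 1/86 - (-102/125 - 154/125) = 1/86 - 1*(-256/125) = 1/86 + 256/125 = 22141/10750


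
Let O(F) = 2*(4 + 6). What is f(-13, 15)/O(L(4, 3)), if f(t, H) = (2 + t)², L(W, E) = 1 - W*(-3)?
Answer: 121/20 ≈ 6.0500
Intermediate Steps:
L(W, E) = 1 + 3*W (L(W, E) = 1 - (-3)*W = 1 + 3*W)
O(F) = 20 (O(F) = 2*10 = 20)
f(-13, 15)/O(L(4, 3)) = (2 - 13)²/20 = (-11)²*(1/20) = 121*(1/20) = 121/20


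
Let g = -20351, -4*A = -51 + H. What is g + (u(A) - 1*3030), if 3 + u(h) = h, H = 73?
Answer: -46779/2 ≈ -23390.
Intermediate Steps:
A = -11/2 (A = -(-51 + 73)/4 = -¼*22 = -11/2 ≈ -5.5000)
u(h) = -3 + h
g + (u(A) - 1*3030) = -20351 + ((-3 - 11/2) - 1*3030) = -20351 + (-17/2 - 3030) = -20351 - 6077/2 = -46779/2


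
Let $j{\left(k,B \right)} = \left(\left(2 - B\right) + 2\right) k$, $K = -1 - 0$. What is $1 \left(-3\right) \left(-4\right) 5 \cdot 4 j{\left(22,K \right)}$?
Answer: $26400$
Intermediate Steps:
$K = -1$ ($K = -1 + 0 = -1$)
$j{\left(k,B \right)} = k \left(4 - B\right)$ ($j{\left(k,B \right)} = \left(4 - B\right) k = k \left(4 - B\right)$)
$1 \left(-3\right) \left(-4\right) 5 \cdot 4 j{\left(22,K \right)} = 1 \left(-3\right) \left(-4\right) 5 \cdot 4 \cdot 22 \left(4 - -1\right) = - 3 \left(\left(-20\right) 4\right) 22 \left(4 + 1\right) = \left(-3\right) \left(-80\right) 22 \cdot 5 = 240 \cdot 110 = 26400$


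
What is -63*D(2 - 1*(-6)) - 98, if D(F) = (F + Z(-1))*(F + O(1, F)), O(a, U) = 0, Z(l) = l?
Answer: -3626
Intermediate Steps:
D(F) = F*(-1 + F) (D(F) = (F - 1)*(F + 0) = (-1 + F)*F = F*(-1 + F))
-63*D(2 - 1*(-6)) - 98 = -63*(2 - 1*(-6))*(-1 + (2 - 1*(-6))) - 98 = -63*(2 + 6)*(-1 + (2 + 6)) - 98 = -504*(-1 + 8) - 98 = -504*7 - 98 = -63*56 - 98 = -3528 - 98 = -3626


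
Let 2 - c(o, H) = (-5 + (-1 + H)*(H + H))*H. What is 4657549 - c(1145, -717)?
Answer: -733570672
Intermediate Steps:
c(o, H) = 2 - H*(-5 + 2*H*(-1 + H)) (c(o, H) = 2 - (-5 + (-1 + H)*(H + H))*H = 2 - (-5 + (-1 + H)*(2*H))*H = 2 - (-5 + 2*H*(-1 + H))*H = 2 - H*(-5 + 2*H*(-1 + H)))
4657549 - c(1145, -717) = 4657549 - (2 - 2*(-717)**3 + 2*(-717)**2 + 5*(-717)) = 4657549 - (2 - 2*(-368601813) + 2*514089 - 3585) = 4657549 - (2 + 737203626 + 1028178 - 3585) = 4657549 - 1*738228221 = 4657549 - 738228221 = -733570672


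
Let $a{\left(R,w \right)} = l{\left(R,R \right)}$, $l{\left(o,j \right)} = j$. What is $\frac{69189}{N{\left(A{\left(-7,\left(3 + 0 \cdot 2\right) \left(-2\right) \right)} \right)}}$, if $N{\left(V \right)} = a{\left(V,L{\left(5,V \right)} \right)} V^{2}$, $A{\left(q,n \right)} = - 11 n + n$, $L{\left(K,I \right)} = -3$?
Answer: $\frac{23063}{72000} \approx 0.32032$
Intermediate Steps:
$a{\left(R,w \right)} = R$
$A{\left(q,n \right)} = - 10 n$
$N{\left(V \right)} = V^{3}$ ($N{\left(V \right)} = V V^{2} = V^{3}$)
$\frac{69189}{N{\left(A{\left(-7,\left(3 + 0 \cdot 2\right) \left(-2\right) \right)} \right)}} = \frac{69189}{\left(- 10 \left(3 + 0 \cdot 2\right) \left(-2\right)\right)^{3}} = \frac{69189}{\left(- 10 \left(3 + 0\right) \left(-2\right)\right)^{3}} = \frac{69189}{\left(- 10 \cdot 3 \left(-2\right)\right)^{3}} = \frac{69189}{\left(\left(-10\right) \left(-6\right)\right)^{3}} = \frac{69189}{60^{3}} = \frac{69189}{216000} = 69189 \cdot \frac{1}{216000} = \frac{23063}{72000}$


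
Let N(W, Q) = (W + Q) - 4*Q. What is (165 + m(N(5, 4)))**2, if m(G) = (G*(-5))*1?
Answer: 40000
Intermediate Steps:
N(W, Q) = W - 3*Q (N(W, Q) = (Q + W) - 4*Q = W - 3*Q)
m(G) = -5*G (m(G) = -5*G*1 = -5*G)
(165 + m(N(5, 4)))**2 = (165 - 5*(5 - 3*4))**2 = (165 - 5*(5 - 12))**2 = (165 - 5*(-7))**2 = (165 + 35)**2 = 200**2 = 40000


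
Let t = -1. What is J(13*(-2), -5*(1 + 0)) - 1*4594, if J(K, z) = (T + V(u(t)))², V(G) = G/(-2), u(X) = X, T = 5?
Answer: -18255/4 ≈ -4563.8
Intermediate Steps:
V(G) = -G/2 (V(G) = G*(-½) = -G/2)
J(K, z) = 121/4 (J(K, z) = (5 - ½*(-1))² = (5 + ½)² = (11/2)² = 121/4)
J(13*(-2), -5*(1 + 0)) - 1*4594 = 121/4 - 1*4594 = 121/4 - 4594 = -18255/4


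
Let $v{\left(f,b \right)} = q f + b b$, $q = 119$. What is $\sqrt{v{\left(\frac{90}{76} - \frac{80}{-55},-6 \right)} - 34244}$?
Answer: $\frac{i \sqrt{5922093166}}{418} \approx 184.1 i$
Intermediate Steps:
$v{\left(f,b \right)} = b^{2} + 119 f$ ($v{\left(f,b \right)} = 119 f + b b = 119 f + b^{2} = b^{2} + 119 f$)
$\sqrt{v{\left(\frac{90}{76} - \frac{80}{-55},-6 \right)} - 34244} = \sqrt{\left(\left(-6\right)^{2} + 119 \left(\frac{90}{76} - \frac{80}{-55}\right)\right) - 34244} = \sqrt{\left(36 + 119 \left(90 \cdot \frac{1}{76} - - \frac{16}{11}\right)\right) - 34244} = \sqrt{\left(36 + 119 \left(\frac{45}{38} + \frac{16}{11}\right)\right) - 34244} = \sqrt{\left(36 + 119 \cdot \frac{1103}{418}\right) - 34244} = \sqrt{\left(36 + \frac{131257}{418}\right) - 34244} = \sqrt{\frac{146305}{418} - 34244} = \sqrt{- \frac{14167687}{418}} = \frac{i \sqrt{5922093166}}{418}$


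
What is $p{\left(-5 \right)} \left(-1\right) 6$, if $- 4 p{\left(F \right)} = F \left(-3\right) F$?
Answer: $- \frac{225}{2} \approx -112.5$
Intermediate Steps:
$p{\left(F \right)} = \frac{3 F^{2}}{4}$ ($p{\left(F \right)} = - \frac{F \left(-3\right) F}{4} = - \frac{- 3 F F}{4} = - \frac{\left(-3\right) F^{2}}{4} = \frac{3 F^{2}}{4}$)
$p{\left(-5 \right)} \left(-1\right) 6 = \frac{3 \left(-5\right)^{2}}{4} \left(-1\right) 6 = \frac{3}{4} \cdot 25 \left(-1\right) 6 = \frac{75}{4} \left(-1\right) 6 = \left(- \frac{75}{4}\right) 6 = - \frac{225}{2}$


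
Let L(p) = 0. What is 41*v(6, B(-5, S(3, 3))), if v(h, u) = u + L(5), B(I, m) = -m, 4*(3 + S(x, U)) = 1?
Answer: 451/4 ≈ 112.75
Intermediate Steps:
S(x, U) = -11/4 (S(x, U) = -3 + (¼)*1 = -3 + ¼ = -11/4)
v(h, u) = u (v(h, u) = u + 0 = u)
41*v(6, B(-5, S(3, 3))) = 41*(-1*(-11/4)) = 41*(11/4) = 451/4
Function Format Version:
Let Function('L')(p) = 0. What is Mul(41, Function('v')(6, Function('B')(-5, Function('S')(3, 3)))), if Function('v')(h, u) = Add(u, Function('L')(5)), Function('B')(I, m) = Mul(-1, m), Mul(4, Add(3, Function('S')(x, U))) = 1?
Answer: Rational(451, 4) ≈ 112.75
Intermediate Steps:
Function('S')(x, U) = Rational(-11, 4) (Function('S')(x, U) = Add(-3, Mul(Rational(1, 4), 1)) = Add(-3, Rational(1, 4)) = Rational(-11, 4))
Function('v')(h, u) = u (Function('v')(h, u) = Add(u, 0) = u)
Mul(41, Function('v')(6, Function('B')(-5, Function('S')(3, 3)))) = Mul(41, Mul(-1, Rational(-11, 4))) = Mul(41, Rational(11, 4)) = Rational(451, 4)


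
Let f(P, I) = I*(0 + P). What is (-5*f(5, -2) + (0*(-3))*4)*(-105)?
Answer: -5250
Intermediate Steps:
f(P, I) = I*P
(-5*f(5, -2) + (0*(-3))*4)*(-105) = (-(-10)*5 + (0*(-3))*4)*(-105) = (-5*(-10) + 0*4)*(-105) = (50 + 0)*(-105) = 50*(-105) = -5250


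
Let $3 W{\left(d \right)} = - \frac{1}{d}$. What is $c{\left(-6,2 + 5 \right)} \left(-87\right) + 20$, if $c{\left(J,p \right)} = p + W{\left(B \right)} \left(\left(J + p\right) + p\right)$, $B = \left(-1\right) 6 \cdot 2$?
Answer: $- \frac{1825}{3} \approx -608.33$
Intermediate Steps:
$B = -12$ ($B = \left(-6\right) 2 = -12$)
$W{\left(d \right)} = - \frac{1}{3 d}$ ($W{\left(d \right)} = \frac{\left(-1\right) \frac{1}{d}}{3} = - \frac{1}{3 d}$)
$c{\left(J,p \right)} = \frac{J}{36} + \frac{19 p}{18}$ ($c{\left(J,p \right)} = p + - \frac{1}{3 \left(-12\right)} \left(\left(J + p\right) + p\right) = p + \left(- \frac{1}{3}\right) \left(- \frac{1}{12}\right) \left(J + 2 p\right) = p + \frac{J + 2 p}{36} = p + \left(\frac{p}{18} + \frac{J}{36}\right) = \frac{J}{36} + \frac{19 p}{18}$)
$c{\left(-6,2 + 5 \right)} \left(-87\right) + 20 = \left(\frac{1}{36} \left(-6\right) + \frac{19 \left(2 + 5\right)}{18}\right) \left(-87\right) + 20 = \left(- \frac{1}{6} + \frac{19}{18} \cdot 7\right) \left(-87\right) + 20 = \left(- \frac{1}{6} + \frac{133}{18}\right) \left(-87\right) + 20 = \frac{65}{9} \left(-87\right) + 20 = - \frac{1885}{3} + 20 = - \frac{1825}{3}$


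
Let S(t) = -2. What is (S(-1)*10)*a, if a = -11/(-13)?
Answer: -220/13 ≈ -16.923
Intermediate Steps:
a = 11/13 (a = -11*(-1/13) = 11/13 ≈ 0.84615)
(S(-1)*10)*a = -2*10*(11/13) = -20*11/13 = -220/13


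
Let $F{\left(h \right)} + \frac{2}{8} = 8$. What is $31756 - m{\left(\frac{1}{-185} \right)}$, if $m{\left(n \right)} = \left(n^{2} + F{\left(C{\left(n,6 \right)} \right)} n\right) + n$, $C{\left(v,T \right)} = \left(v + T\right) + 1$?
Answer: $\frac{4347402871}{136900} \approx 31756.0$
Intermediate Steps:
$C{\left(v,T \right)} = 1 + T + v$ ($C{\left(v,T \right)} = \left(T + v\right) + 1 = 1 + T + v$)
$F{\left(h \right)} = \frac{31}{4}$ ($F{\left(h \right)} = - \frac{1}{4} + 8 = \frac{31}{4}$)
$m{\left(n \right)} = n^{2} + \frac{35 n}{4}$ ($m{\left(n \right)} = \left(n^{2} + \frac{31 n}{4}\right) + n = n^{2} + \frac{35 n}{4}$)
$31756 - m{\left(\frac{1}{-185} \right)} = 31756 - \frac{35 + \frac{4}{-185}}{4 \left(-185\right)} = 31756 - \frac{1}{4} \left(- \frac{1}{185}\right) \left(35 + 4 \left(- \frac{1}{185}\right)\right) = 31756 - \frac{1}{4} \left(- \frac{1}{185}\right) \left(35 - \frac{4}{185}\right) = 31756 - \frac{1}{4} \left(- \frac{1}{185}\right) \frac{6471}{185} = 31756 - - \frac{6471}{136900} = 31756 + \frac{6471}{136900} = \frac{4347402871}{136900}$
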